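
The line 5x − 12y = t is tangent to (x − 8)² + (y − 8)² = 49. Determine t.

The line touches the circle iff its distance from (8, 8) is 7:
|5·8 − 12·8 − t| / √169 = 7
|t − (−56)| = 7·13, so t = 35 or t = −147.

t = −147 or t = 35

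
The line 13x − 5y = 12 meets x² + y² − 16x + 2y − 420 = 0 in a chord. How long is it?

3√194

Centre (8, −1), r² = 485. Perpendicular distance d from centre to line = |97| / √194 = 97/√194.
Chord = 2√(r² − d²) = 2·√(873/2) = 3√194.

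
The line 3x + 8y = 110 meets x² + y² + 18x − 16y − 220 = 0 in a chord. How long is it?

4√73

From the line, y = (110 − 3x)/8. Substituting:
73x² + 876x − 16060 = 0  ⟹  x² + 12x − 220 = 0
x = 10 or x = −22, giving (10, 10) and (−22, 22).
Chord length = distance between (10, 10) and (−22, 22) = √1168 = 4√73.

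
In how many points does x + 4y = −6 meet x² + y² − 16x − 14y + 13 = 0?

0

Substituting the line into the circle gives 17x² − 188x + 580 = 0.
Δ = 35344 − 39440 = −4096.
No real roots: the line does not meet the circle.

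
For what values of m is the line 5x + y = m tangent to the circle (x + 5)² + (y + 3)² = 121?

m = −28 ± 11√26

Tangency holds when the distance from the centre (−5, −3) to the line equals the radius 11:
|5·(−5) + 1·(−3) − m| / √26 = 11
|m − (−28)| = 11√26.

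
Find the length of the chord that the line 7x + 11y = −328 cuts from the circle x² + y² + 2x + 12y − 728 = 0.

The distance from (−1, −6) to the line is 255/√170, and r² = 765.
Chord = 2√(r² − d²) = 2·√(765/2) = 3√170.

3√170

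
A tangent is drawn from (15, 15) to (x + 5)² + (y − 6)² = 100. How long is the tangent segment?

Centre (−5, 6), r² = 100. |PO|² = (20)² + (9)² = 481.
Power of the point: PT² = |PO|² − r² = 381, so PT = √381.

√381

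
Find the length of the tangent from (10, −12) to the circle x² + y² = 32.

The centre is (0, 0) and r = 4√2. The square of the distance from P to the centre is 100 + 144 = 244.
By the tangent–radius right angle, tangent length = √(|PO|² − r²) = √212 = 2√53.

2√53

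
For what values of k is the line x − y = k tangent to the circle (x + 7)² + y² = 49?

k = −7 ± 7√2

Tangency holds when the distance from the centre (−7, 0) to the line equals the radius 7:
|1·(−7) − 1·0 − k| / √2 = 7
|k − (−7)| = 7√2.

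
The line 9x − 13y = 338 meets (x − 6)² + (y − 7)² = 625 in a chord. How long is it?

Substitute y = (−338 + 9x)/13:
250x² − 9750x + 84500 = 0  ⟹  x² − 39x + 338 = 0
x = 26 or x = 13, giving (26, −8) and (13, −17).
|(26, −8) − (13, −17)| = √((13)² + (9)²) = 5√10.

5√10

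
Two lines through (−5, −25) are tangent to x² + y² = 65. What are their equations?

A line y − (−25) = m(x − (−5)) is tangent when its distance from (0, 0) is √65:
(5m − (25))² = 65(m² + 1)
4m² + 25m − 56 = 0, so m = −8 or m = 7/4.
With m = −8: 8x + y = −65. With m = 7/4: 7x − 4y = 65.

8x + y = −65 and 7x − 4y = 65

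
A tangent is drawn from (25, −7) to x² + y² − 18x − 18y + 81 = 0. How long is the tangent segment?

Centre (9, 9), r² = 81. |PO|² = (16)² + (−16)² = 512.
By the tangent–radius right angle, tangent length = √(|PO|² − r²) = √431.

√431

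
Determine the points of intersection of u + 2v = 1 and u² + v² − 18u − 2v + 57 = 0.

From the line, v = (1 − u)/2. Substituting:
5u² − 70u + 225 = 0  ⟹  u² − 14u + 45 = 0
u = 9 or u = 5, giving (9, −4) and (5, −2).

(5, −2) and (9, −4)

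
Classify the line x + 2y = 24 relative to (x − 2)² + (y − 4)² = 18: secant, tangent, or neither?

d² = (1·2 + 2·4 − (24))²/5 = 196/5; r² = 18.
Since d² > r², the line lies outside the circle.

neither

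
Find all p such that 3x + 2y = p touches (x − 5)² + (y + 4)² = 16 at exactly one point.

p = 7 ± 4√13

For a tangent, require d(centre, line) = r = 4.
|3·5 + 2·(−4) − p| / √13 = 4
|p − (7)| = 4√13.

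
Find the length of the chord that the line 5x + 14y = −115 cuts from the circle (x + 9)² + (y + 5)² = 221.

2√221

Substitute y = (−115 − 5x)/14:
221x² + 3978x − 25415 = 0  ⟹  x² + 18x − 115 = 0
x = 5 or x = −23, giving (5, −10) and (−23, 0).
Chord length = distance between (5, −10) and (−23, 0) = √884 = 2√221.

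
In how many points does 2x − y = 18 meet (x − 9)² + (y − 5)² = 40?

Substituting the line into the circle gives 5x² − 110x + 570 = 0.
Δ = 12100 − 11400 = 700.
Two real roots: the line is a secant.

2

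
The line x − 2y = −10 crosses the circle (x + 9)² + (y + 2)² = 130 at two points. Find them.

(−20, −5) and (0, 5)

From the line, y = (10 + x)/2. Substituting:
5x² + 100x = 0  ⟹  x² + 20x = 0
x = 0 or x = −20, giving (0, 5) and (−20, −5).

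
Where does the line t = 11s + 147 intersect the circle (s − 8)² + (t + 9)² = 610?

Substitute t = 11s + 147:
122s² + 3416s + 23790 = 0  ⟹  s² + 28s + 195 = 0
s = −13 or s = −15, giving (−13, 4) and (−15, −18).

(−15, −18) and (−13, 4)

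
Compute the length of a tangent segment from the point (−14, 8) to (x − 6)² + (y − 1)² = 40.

√409

With centre O = (6, 1), |OP|² = 449 and r² = 40.
The tangent meets the radius at right angles, so tangent² = |PO|² − r² = 449 − 40 = 409.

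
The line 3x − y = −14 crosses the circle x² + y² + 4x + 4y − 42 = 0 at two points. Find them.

(−7, −7) and (−3, 5)

Express y = 3x + 14 and substitute into the circle:
10x² + 100x + 210 = 0  ⟹  x² + 10x + 21 = 0
x = −3 or x = −7, giving (−3, 5) and (−7, −7).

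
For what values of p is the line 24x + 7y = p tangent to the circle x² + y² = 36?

p = −150 or p = 150

For a tangent, require d(centre, line) = r = 6.
|24·0 + 7·0 − p| / √625 = 6
|p| = 6·25, so p = 150 or p = −150.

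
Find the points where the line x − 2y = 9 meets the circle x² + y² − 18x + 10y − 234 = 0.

Substitute y = (−9 + x)/2:
5x² − 70x − 1035 = 0  ⟹  x² − 14x − 207 = 0
x = 23 or x = −9, giving (23, 7) and (−9, −9).

(−9, −9) and (23, 7)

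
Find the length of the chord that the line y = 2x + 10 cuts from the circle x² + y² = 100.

The distance from (0, 0) to the line is 10/√5, and r² = 100.
Chord = 2√(r² − d²) = 2·√(80) = 8√5.

8√5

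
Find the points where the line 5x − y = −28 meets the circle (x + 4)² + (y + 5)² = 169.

(−9, −17) and (−4, 8)

Substitute y = 5x + 28:
26x² + 338x + 936 = 0  ⟹  x² + 13x + 36 = 0
x = −4 or x = −9, giving (−4, 8) and (−9, −17).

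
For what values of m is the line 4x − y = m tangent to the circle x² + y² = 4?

m = ±2√17

Tangency holds when the distance from the centre (0, 0) to the line equals the radius 2:
|4·0 − 1·0 − m| / √17 = 2
|m| = 2√17.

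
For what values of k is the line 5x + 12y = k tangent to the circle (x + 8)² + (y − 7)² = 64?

k = −60 or k = 148

The line touches the circle iff its distance from (−8, 7) is 8:
|5·(−8) + 12·7 − k| / √169 = 8
|k − (44)| = 8·13, so k = 148 or k = −60.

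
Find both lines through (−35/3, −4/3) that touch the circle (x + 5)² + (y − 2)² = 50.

7x + y = −83 and x + y = −13

A line y − (−4/3) = m(x − (−35/3)) is tangent when its distance from (−5, 2) is 5√2:
[m·(20/3) − (10/3)]² = 50(m² + 1)
m² + 8m + 7 = 0, so m = −7 or m = −1.
With m = −7: 7x + y = −83. With m = −1: x + y = −13.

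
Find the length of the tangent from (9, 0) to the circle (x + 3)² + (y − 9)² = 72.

The centre is (−3, 9) and r = 6√2. The square of the distance from P to the centre is 144 + 81 = 225.
Power of the point: PT² = |PO|² − r² = 153, so PT = 3√17.

3√17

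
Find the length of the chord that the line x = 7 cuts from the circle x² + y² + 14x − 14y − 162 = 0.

Centre (−7, 7), r² = 260. Perpendicular distance d from centre to line = |−14| / √1 = 14.
Chord = 2√(r² − d²) = 2·√(64) = 16.

16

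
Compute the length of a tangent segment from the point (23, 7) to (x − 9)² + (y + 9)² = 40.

The centre is (9, −9) and r = 2√10. The square of the distance from P to the centre is 196 + 256 = 452.
Power of the point: PT² = |PO|² − r² = 412, so PT = 2√103.

2√103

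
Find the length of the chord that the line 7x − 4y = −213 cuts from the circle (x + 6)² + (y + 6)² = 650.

2√65

Express y = (213 + 7x)/4 and substitute into the circle:
65x² + 3510x + 46345 = 0  ⟹  x² + 54x + 713 = 0
x = −23 or x = −31, giving (−23, 13) and (−31, −1).
|(−23, 13) − (−31, −1)| = √((8)² + (14)²) = 2√65.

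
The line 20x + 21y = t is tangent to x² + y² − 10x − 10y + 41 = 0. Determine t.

For a tangent, require d(centre, line) = r = 3.
|20·5 + 21·5 − t| / √841 = 3
|t − (205)| = 3·29, so t = 292 or t = 118.

t = 118 or t = 292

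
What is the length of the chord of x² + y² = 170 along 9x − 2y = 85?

Substitute y = (−85 + 9x)/2:
85x² − 1530x + 6545 = 0  ⟹  x² − 18x + 77 = 0
x = 11 or x = 7, giving (11, 7) and (7, −11).
|(11, 7) − (7, −11)| = √((4)² + (18)²) = 2√85.

2√85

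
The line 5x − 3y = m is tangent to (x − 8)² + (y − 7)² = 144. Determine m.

m = 19 ± 12√34

The line touches the circle iff its distance from (8, 7) is 12:
|5·8 − 3·7 − m| / √34 = 12
|m − (19)| = 12√34.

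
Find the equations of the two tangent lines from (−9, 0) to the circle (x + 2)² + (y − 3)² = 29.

Let a tangent through (−9, 0) have slope m. Its distance from (−2, 3) must equal √29:
[m·(7) − (3)]² = 29(m² + 1)
10m² − 21m − 10 = 0, so m = −2/5 or m = 5/2.
Through (−9, 0) these give 2x + 5y = −18 and 5x − 2y = −45.

2x + 5y = −18 and 5x − 2y = −45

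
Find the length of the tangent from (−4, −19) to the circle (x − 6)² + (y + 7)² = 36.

4√13

With centre O = (6, −7), |OP|² = 244 and r² = 36.
Power of the point: PT² = |PO|² − r² = 208, so PT = 4√13.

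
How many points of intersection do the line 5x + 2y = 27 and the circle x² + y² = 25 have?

Substituting the line into the circle gives 29x² − 270x + 629 = 0.
Δ = 72900 − 72964 = −64.
No real roots: the line does not meet the circle.

0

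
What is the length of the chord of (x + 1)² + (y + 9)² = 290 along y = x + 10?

16√2

The distance from (−1, −9) to the line is 18/√2, and r² = 290.
Chord = 2√(r² − d²) = 2·√(128) = 16√2.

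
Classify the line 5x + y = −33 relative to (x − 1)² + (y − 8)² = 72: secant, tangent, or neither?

neither

Substituting the line into the circle gives 26x² + 408x + 1610 = 0.
Discriminant = (408)² − 4·26·(1610) = −976 < 0.
No real roots: the line does not meet the circle.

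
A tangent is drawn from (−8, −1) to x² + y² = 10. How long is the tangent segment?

With centre O = (0, 0), |OP|² = 65 and r² = 10.
Power of the point: PT² = |PO|² − r² = 55, so PT = √55.

√55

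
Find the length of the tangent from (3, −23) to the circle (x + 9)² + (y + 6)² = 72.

With centre O = (−9, −6), |OP|² = 433 and r² = 72.
The tangent meets the radius at right angles, so tangent² = |PO|² − r² = 433 − 72 = 361.

19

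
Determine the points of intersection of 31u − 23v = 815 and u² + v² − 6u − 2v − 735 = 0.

(7, −26) and (30, 5)

Substitute v = (−815 + 31u)/23:
1490u² − 55130u + 312900 = 0  ⟹  u² − 37u + 210 = 0
u = 30 or u = 7, giving (30, 5) and (7, −26).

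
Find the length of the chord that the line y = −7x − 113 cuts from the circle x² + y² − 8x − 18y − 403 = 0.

10√2

The distance from (4, 9) to the line is 150/√50, and r² = 500.
Half the chord is √(r² − d²) = √(50), so the full chord is 10√2.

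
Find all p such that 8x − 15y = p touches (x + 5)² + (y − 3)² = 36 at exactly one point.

Tangency holds when the distance from the centre (−5, 3) to the line equals the radius 6:
|8·(−5) − 15·3 − p| / √289 = 6
|p − (−85)| = 6·17, so p = 17 or p = −187.

p = −187 or p = 17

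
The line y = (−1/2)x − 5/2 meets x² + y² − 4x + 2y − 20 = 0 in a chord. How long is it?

Centre (2, −1), r² = 25. Perpendicular distance d from centre to line = |5| / √5 = 5/√5.
Half the chord is √(r² − d²) = √(20), so the full chord is 4√5.

4√5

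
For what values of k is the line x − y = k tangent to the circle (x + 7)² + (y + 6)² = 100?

For a tangent, require d(centre, line) = r = 10.
|1·(−7) − 1·(−6) − k| / √2 = 10
|k − (−1)| = 10√2.

k = −1 ± 10√2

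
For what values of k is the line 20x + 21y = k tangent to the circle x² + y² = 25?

k = −145 or k = 145

For a tangent, require d(centre, line) = r = 5.
|20·0 + 21·0 − k| / √841 = 5
|k| = 5·29, so k = 145 or k = −145.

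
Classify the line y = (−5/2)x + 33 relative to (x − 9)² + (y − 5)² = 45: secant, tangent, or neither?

secant

Substituting the line into the circle gives 29x² − 632x + 3280 = 0.
Discriminant = (−632)² − 4·29·(3280) = 18944 > 0.
Two real roots: the line is a secant.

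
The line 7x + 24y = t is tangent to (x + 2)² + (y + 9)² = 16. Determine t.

t = −330 or t = −130

For a tangent, require d(centre, line) = r = 4.
|7·(−2) + 24·(−9) − t| / √625 = 4
|t − (−230)| = 4·25, so t = −130 or t = −330.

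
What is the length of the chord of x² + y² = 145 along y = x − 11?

13√2

From the line, y = x − 11. Substituting:
2x² − 22x − 24 = 0  ⟹  x² − 11x − 12 = 0
x = 12 or x = −1, giving (12, 1) and (−1, −12).
Chord length = distance between (12, 1) and (−1, −12) = √338 = 13√2.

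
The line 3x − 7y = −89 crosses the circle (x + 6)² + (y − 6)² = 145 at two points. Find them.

(−18, 5) and (3, 14)

Substitute y = (89 + 3x)/7:
58x² + 870x − 3132 = 0  ⟹  x² + 15x − 54 = 0
x = 3 or x = −18, giving (3, 14) and (−18, 5).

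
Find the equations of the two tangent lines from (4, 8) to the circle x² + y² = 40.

Write the tangent as mx − y + (8 − m·(4)) = 0 and set its distance from the centre to 2√10:
(−4m − (−8))² = 40(m² + 1)
3m² + 8m − 3 = 0, so m = −3 or m = 1/3.
Through (4, 8) these give 3x + y = 20 and x − 3y = −20.

3x + y = 20 and x − 3y = −20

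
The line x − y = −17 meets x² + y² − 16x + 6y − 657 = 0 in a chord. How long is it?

The distance from (8, −3) to the line is 28/√2, and r² = 730.
Chord = 2√(r² − d²) = 2·√(338) = 26√2.

26√2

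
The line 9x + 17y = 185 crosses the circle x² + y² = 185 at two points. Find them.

Express y = (185 − 9x)/17 and substitute into the circle:
370x² − 3330x − 19240 = 0  ⟹  x² − 9x − 52 = 0
x = 13 or x = −4, giving (13, 4) and (−4, 13).

(−4, 13) and (13, 4)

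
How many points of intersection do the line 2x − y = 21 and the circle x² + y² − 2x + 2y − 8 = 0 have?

0

Centre (1, −1), r² = 10. Distance² from centre to line = (−18)²/5 = 324/5.
Since d² > r², the line lies outside the circle.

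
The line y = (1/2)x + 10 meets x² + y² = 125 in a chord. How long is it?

The distance from (0, 0) to the line is 20/√5, and r² = 125.
Half the chord is √(r² − d²) = √(45), so the full chord is 6√5.

6√5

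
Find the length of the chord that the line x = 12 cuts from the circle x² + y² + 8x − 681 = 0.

42

The line gives x = 12. Substituting into the circle:
y² − 441 = 0
y = 21 or y = −21, giving (12, 21) and (12, −21).
Chord length = distance between (12, 21) and (12, −21) = √1764 = 42.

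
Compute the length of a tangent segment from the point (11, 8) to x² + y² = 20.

Centre (0, 0), r² = 20. |PO|² = (11)² + (8)² = 185.
Power of the point: PT² = |PO|² − r² = 165, so PT = √165.

√165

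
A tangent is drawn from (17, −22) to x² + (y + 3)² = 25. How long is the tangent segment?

25

The centre is (0, −3) and r = 5. The square of the distance from P to the centre is 289 + 361 = 650.
By the tangent–radius right angle, tangent length = √(|PO|² − r²) = √625 = 25.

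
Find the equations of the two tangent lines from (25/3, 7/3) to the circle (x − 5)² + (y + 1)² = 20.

x + 2y = 13 and 2x + y = 19

Write the tangent as mx − y + (7/3 − m·(25/3)) = 0 and set its distance from the centre to 2√5:
[m·(−10/3) − (−10/3)]² = 20(m² + 1)
2m² + 5m + 2 = 0, so m = −1/2 or m = −2.
With m = −1/2: x + 2y = 13. With m = −2: 2x + y = 19.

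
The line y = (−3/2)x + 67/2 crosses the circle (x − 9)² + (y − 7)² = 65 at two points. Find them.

(13, 14) and (17, 8)

Express y = (67 − 3x)/2 and substitute into the circle:
13x² − 390x + 2873 = 0  ⟹  x² − 30x + 221 = 0
x = 17 or x = 13, giving (17, 8) and (13, 14).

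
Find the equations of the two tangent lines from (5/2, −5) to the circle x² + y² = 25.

A line y − (−5) = m(x − (5/2)) is tangent when its distance from (0, 0) is 5:
(−5/2m − (5))² = 25(m² + 1)
3m² − 4m = 0, so m = 0 or m = 4/3.
Through (5/2, −5) these give y = −5 and 4x − 3y = 25.

y = −5 and 4x − 3y = 25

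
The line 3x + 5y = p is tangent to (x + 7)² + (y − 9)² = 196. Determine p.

p = 24 ± 14√34

The line touches the circle iff its distance from (−7, 9) is 14:
|3·(−7) + 5·9 − p| / √34 = 14
|p − (24)| = 14√34.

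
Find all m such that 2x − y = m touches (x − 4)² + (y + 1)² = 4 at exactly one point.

Tangency holds when the distance from the centre (4, −1) to the line equals the radius 2:
|2·4 − 1·(−1) − m| / √5 = 2
|m − (9)| = 2√5.

m = 9 ± 2√5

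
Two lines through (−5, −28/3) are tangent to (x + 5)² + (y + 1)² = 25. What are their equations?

4x + 3y = −48 and 4x − 3y = 8

Write the tangent as mx − y + (−28/3 − m·(−5)) = 0 and set its distance from the centre to 5:
[m·(0) − (25/3)]² = 25(m² + 1)
9m² − 16 = 0, so m = −4/3 or m = 4/3.
Through (−5, −28/3) these give 4x + 3y = −48 and 4x − 3y = 8.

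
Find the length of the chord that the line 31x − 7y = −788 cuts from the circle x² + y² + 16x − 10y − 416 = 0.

√1010

From the line, y = (788 + 31x)/7. Substituting:
1010x² + 47470x + 545400 = 0  ⟹  x² + 47x + 540 = 0
x = −20 or x = −27, giving (−20, 24) and (−27, −7).
|(−20, 24) − (−27, −7)| = √((7)² + (31)²) = √1010.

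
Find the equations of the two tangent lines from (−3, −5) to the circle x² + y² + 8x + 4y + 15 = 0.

Let a tangent through (−3, −5) have slope m. Its distance from (−4, −2) must equal √5:
(−1m − (3))² = 5(m² + 1)
2m² − 3m − 2 = 0, so m = −1/2 or m = 2.
With m = −1/2: x + 2y = −13. With m = 2: 2x − y = −1.

x + 2y = −13 and 2x − y = −1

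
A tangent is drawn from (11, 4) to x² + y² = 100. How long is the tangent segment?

Centre (0, 0), r² = 100. |PO|² = (11)² + (4)² = 137.
Power of the point: PT² = |PO|² − r² = 37, so PT = √37.

√37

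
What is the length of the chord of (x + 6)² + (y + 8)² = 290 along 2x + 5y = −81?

Substitute y = (−81 − 2x)/5:
29x² + 464x − 4669 = 0  ⟹  x² + 16x − 161 = 0
x = 7 or x = −23, giving (7, −19) and (−23, −7).
|(7, −19) − (−23, −7)| = √((30)² + (−12)²) = 6√29.

6√29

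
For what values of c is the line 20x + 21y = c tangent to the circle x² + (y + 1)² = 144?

Tangency holds when the distance from the centre (0, −1) to the line equals the radius 12:
|20·0 + 21·(−1) − c| / √841 = 12
|c − (−21)| = 12·29, so c = 327 or c = −369.

c = −369 or c = 327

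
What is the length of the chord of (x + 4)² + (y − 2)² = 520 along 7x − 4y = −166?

4√65

The distance from (−4, 2) to the line is 130/√65, and r² = 520.
Chord = 2√(r² − d²) = 2·√(260) = 4√65.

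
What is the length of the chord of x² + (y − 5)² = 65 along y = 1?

Centre (0, 5), r² = 65. Perpendicular distance d from centre to line = |4| / √1 = 4.
Chord = 2√(r² − d²) = 2·√(49) = 14.

14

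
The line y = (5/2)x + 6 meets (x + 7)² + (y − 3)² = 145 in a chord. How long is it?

Substitute y = (12 + 5x)/2:
29x² + 116x − 348 = 0  ⟹  x² + 4x − 12 = 0
x = 2 or x = −6, giving (2, 11) and (−6, −9).
Chord length = distance between (2, 11) and (−6, −9) = √464 = 4√29.

4√29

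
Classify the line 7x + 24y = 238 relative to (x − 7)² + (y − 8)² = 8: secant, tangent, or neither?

Centre (7, 8), r² = 8. Distance² from centre to line = (3)²/625 = 9/625.
Since d² < r², the line cuts the circle twice.

secant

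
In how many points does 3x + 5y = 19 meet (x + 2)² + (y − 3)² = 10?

2

d² = (3·(−2) + 5·3 − (19))²/34 = 50/17; r² = 10.
Since d² < r², the line cuts the circle twice.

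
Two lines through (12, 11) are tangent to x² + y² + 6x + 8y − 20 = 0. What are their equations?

Let a tangent through (12, 11) have slope m. Its distance from (−3, −4) must equal 3√5:
(−15m − (−15))² = 45(m² + 1)
2m² − 5m + 2 = 0, so m = 1/2 or m = 2.
Through (12, 11) these give x − 2y = −10 and 2x − y = 13.

x − 2y = −10 and 2x − y = 13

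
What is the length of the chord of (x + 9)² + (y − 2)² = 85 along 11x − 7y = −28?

√170

The distance from (−9, 2) to the line is 85/√170, and r² = 85.
Chord = 2√(r² − d²) = 2·√(85/2) = √170.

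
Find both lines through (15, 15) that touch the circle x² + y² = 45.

A line y − (15) = m(x − (15)) is tangent when its distance from (0, 0) is 3√5:
[m·(−15) − (−15)]² = 45(m² + 1)
2m² − 5m + 2 = 0, so m = 2 or m = 1/2.
With m = 2: 2x − y = 15. With m = 1/2: x − 2y = −15.

2x − y = 15 and x − 2y = −15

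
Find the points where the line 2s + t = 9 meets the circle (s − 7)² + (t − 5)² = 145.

(−2, 13) and (8, −7)

Express t = −2s + 9 and substitute into the circle:
5s² − 30s − 80 = 0  ⟹  s² − 6s − 16 = 0
s = 8 or s = −2, giving (8, −7) and (−2, 13).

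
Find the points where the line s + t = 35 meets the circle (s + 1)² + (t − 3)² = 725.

(6, 29) and (25, 10)

Express t = −s + 35 and substitute into the circle:
2s² − 62s + 300 = 0  ⟹  s² − 31s + 150 = 0
s = 25 or s = 6, giving (25, 10) and (6, 29).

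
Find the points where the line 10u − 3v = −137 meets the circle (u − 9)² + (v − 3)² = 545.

(−14, −1) and (−8, 19)

From the line, v = (137 + 10u)/3. Substituting:
109u² + 2398u + 12208 = 0  ⟹  u² + 22u + 112 = 0
u = −8 or u = −14, giving (−8, 19) and (−14, −1).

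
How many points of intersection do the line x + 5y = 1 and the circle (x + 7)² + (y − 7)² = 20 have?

d² = (1·(−7) + 5·7 − (1))²/26 = 729/26; r² = 20.
Since d² > r², the line lies outside the circle.

0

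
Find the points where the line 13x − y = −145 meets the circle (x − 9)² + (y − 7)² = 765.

(−12, −11) and (−9, 28)

Substitute y = 13x + 145:
170x² + 3570x + 18360 = 0  ⟹  x² + 21x + 108 = 0
x = −9 or x = −12, giving (−9, 28) and (−12, −11).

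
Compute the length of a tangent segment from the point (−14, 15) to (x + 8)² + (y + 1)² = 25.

The centre is (−8, −1) and r = 5. The square of the distance from P to the centre is 36 + 256 = 292.
The tangent meets the radius at right angles, so tangent² = |PO|² − r² = 292 − 25 = 267.

√267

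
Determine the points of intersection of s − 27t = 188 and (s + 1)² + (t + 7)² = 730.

Express t = (−188 + s)/27 and substitute into the circle:
730s² + 1460s − 531440 = 0  ⟹  s² + 2s − 728 = 0
s = 26 or s = −28, giving (26, −6) and (−28, −8).

(−28, −8) and (26, −6)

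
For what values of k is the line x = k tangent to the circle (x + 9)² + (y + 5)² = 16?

k = −13 or k = −5

The line touches the circle iff its distance from (−9, −5) is 4:
|1·(−9) + 0·(−5) − k| / √1 = 4
|k − (−9)| = 4, so k = −5 or k = −13.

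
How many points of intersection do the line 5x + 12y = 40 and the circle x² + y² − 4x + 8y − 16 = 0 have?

1

Centre (2, −4), r² = 36. Distance² from centre to line = (−78)²/169 = 36.
Since d² = r², the line is tangent.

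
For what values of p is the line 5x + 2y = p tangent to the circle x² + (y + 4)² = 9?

p = −8 ± 3√29

For a tangent, require d(centre, line) = r = 3.
|5·0 + 2·(−4) − p| / √29 = 3
|p − (−8)| = 3√29.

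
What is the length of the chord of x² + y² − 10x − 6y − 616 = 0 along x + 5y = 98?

Centre (5, 3), r² = 650. Perpendicular distance d from centre to line = |−78| / √26 = 78/√26.
Chord = 2√(r² − d²) = 2·√(416) = 8√26.

8√26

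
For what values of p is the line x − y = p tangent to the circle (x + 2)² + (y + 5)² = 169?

p = 3 ± 13√2

The line touches the circle iff its distance from (−2, −5) is 13:
|1·(−2) − 1·(−5) − p| / √2 = 13
|p − (3)| = 13√2.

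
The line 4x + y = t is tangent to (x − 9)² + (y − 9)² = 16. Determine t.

The line touches the circle iff its distance from (9, 9) is 4:
|4·9 + 1·9 − t| / √17 = 4
|t − (45)| = 4√17.

t = 45 ± 4√17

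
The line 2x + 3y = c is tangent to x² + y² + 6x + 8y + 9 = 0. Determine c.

Tangency holds when the distance from the centre (−3, −4) to the line equals the radius 4:
|2·(−3) + 3·(−4) − c| / √13 = 4
|c − (−18)| = 4√13.

c = −18 ± 4√13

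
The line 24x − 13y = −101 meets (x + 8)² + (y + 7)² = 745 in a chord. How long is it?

Centre (−8, −7), r² = 745. Perpendicular distance d from centre to line = |0| / √745 = 0/√745.
Chord = 2√(r² − d²) = 2·√(745) = 2√745.

2√745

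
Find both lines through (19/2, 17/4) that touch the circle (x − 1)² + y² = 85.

A line y − (17/4) = m(x − (19/2)) is tangent when its distance from (1, 0) is √85:
[m·(−17/2) − (−17/4)]² = 85(m² + 1)
12m² + 68m + 63 = 0, so m = −7/6 or m = −9/2.
Through (19/2, 17/4) these give 7x + 6y = 92 and 9x + 2y = 94.

7x + 6y = 92 and 9x + 2y = 94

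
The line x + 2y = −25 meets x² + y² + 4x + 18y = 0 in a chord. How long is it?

8√5

From the line, y = (−25 − x)/2. Substituting:
5x² + 30x − 275 = 0  ⟹  x² + 6x − 55 = 0
x = 5 or x = −11, giving (5, −15) and (−11, −7).
|(5, −15) − (−11, −7)| = √((16)² + (−8)²) = 8√5.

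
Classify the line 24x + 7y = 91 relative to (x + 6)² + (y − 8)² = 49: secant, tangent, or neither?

d² = (24·(−6) + 7·8 − (91))²/625 = 32041/625; r² = 49.
Since d² > r², the line lies outside the circle.

neither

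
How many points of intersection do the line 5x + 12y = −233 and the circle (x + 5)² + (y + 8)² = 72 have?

Substituting the line into the circle gives 169x² + 2810x + 12001 = 0.
Discriminant = (2810)² − 4·169·(12001) = −216576 < 0.
No real roots: the line does not meet the circle.

0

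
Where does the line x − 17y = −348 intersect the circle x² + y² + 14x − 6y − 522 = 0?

(−25, 19) and (9, 21)

From the line, y = (348 + x)/17. Substituting:
290x² + 4640x − 65250 = 0  ⟹  x² + 16x − 225 = 0
x = 9 or x = −25, giving (9, 21) and (−25, 19).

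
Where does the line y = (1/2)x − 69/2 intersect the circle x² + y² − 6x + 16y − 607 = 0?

(1, −34) and (25, −22)

Express y = (−69 + x)/2 and substitute into the circle:
5x² − 130x + 125 = 0  ⟹  x² − 26x + 25 = 0
x = 25 or x = 1, giving (25, −22) and (1, −34).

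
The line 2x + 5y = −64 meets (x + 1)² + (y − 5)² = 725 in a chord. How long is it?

Substitute y = (−64 − 2x)/5:
29x² + 406x − 10179 = 0  ⟹  x² + 14x − 351 = 0
x = 13 or x = −27, giving (13, −18) and (−27, −2).
Chord length = distance between (13, −18) and (−27, −2) = √1856 = 8√29.

8√29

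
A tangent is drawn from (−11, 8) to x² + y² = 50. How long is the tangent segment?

3√15

Centre (0, 0), r² = 50. |PO|² = (−11)² + (8)² = 185.
The tangent meets the radius at right angles, so tangent² = |PO|² − r² = 185 − 50 = 135.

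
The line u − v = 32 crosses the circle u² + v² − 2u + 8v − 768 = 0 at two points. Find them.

Express v = u − 32 and substitute into the circle:
2u² − 58u = 0  ⟹  u² − 29u = 0
u = 29 or u = 0, giving (29, −3) and (0, −32).

(0, −32) and (29, −3)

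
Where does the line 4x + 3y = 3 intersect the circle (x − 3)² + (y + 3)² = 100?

Substitute y = (3 − 4x)/3:
25x² − 150x − 675 = 0  ⟹  x² − 6x − 27 = 0
x = 9 or x = −3, giving (9, −11) and (−3, 5).

(−3, 5) and (9, −11)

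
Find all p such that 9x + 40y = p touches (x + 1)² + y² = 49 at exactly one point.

p = −296 or p = 278

For a tangent, require d(centre, line) = r = 7.
|9·(−1) + 40·0 − p| / √1681 = 7
|p − (−9)| = 7·41, so p = 278 or p = −296.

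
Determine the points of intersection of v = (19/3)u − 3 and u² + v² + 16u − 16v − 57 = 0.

Substitute v = (−9 + 19u)/3:
370u² − 1110u = 0  ⟹  u² − 3u = 0
u = 3 or u = 0, giving (3, 16) and (0, −3).

(0, −3) and (3, 16)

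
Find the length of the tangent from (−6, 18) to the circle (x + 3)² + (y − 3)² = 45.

3√21

The centre is (−3, 3) and r = 3√5. The square of the distance from P to the centre is 9 + 225 = 234.
By the tangent–radius right angle, tangent length = √(|PO|² − r²) = √189 = 3√21.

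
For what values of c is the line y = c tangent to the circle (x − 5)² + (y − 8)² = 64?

c = 0 or c = 16

Tangency holds when the distance from the centre (5, 8) to the line equals the radius 8:
|0·5 + 1·8 − c| / √1 = 8
|c − (8)| = 8, so c = 16 or c = 0.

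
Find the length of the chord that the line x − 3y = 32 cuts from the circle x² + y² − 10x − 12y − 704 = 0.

15√10

From the line, y = (−32 + x)/3. Substituting:
10x² − 190x − 4160 = 0  ⟹  x² − 19x − 416 = 0
x = 32 or x = −13, giving (32, 0) and (−13, −15).
|(32, 0) − (−13, −15)| = √((45)² + (15)²) = 15√10.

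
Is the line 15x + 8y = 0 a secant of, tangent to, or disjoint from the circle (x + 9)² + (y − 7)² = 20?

d² = (15·(−9) + 8·7 − (0))²/289 = 6241/289; r² = 20.
Since d² > r², the line lies outside the circle.

disjoint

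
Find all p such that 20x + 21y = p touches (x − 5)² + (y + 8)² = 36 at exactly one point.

p = −242 or p = 106

The line touches the circle iff its distance from (5, −8) is 6:
|20·5 + 21·(−8) − p| / √841 = 6
|p − (−68)| = 6·29, so p = 106 or p = −242.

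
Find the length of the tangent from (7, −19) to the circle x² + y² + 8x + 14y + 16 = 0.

Centre (−4, −7), r² = 49. |PO|² = (11)² + (−12)² = 265.
The tangent meets the radius at right angles, so tangent² = |PO|² − r² = 265 − 49 = 216.

6√6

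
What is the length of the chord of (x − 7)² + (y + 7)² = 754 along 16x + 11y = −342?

2√377

Express y = (−342 − 16x)/11 and substitute into the circle:
377x² + 6786x − 15080 = 0  ⟹  x² + 18x − 40 = 0
x = 2 or x = −20, giving (2, −34) and (−20, −2).
Chord length = distance between (2, −34) and (−20, −2) = √1508 = 2√377.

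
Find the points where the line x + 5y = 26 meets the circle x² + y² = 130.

(−9, 7) and (11, 3)

From the line, y = (26 − x)/5. Substituting:
26x² − 52x − 2574 = 0  ⟹  x² − 2x − 99 = 0
x = 11 or x = −9, giving (11, 3) and (−9, 7).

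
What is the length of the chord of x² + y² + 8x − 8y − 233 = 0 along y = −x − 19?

13√2

Centre (−4, 4), r² = 265. Perpendicular distance d from centre to line = |19| / √2 = 19/√2.
Half the chord is √(r² − d²) = √(169/2), so the full chord is 13√2.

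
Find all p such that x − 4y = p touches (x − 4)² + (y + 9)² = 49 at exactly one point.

p = 40 ± 7√17

Tangency holds when the distance from the centre (4, −9) to the line equals the radius 7:
|1·4 − 4·(−9) − p| / √17 = 7
|p − (40)| = 7√17.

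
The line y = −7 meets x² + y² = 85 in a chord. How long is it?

12

The distance from (0, 0) to the line is 7, and r² = 85.
Chord = 2√(r² − d²) = 2·√(36) = 12.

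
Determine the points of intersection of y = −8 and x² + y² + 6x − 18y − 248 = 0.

Express y = −8 and substitute into the circle:
x² + 6x − 40 = 0
x = 4 or x = −10, giving (4, −8) and (−10, −8).

(−10, −8) and (4, −8)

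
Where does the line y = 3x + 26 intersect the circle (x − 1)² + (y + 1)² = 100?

(−9, −1) and (−7, 5)

From the line, y = 3x + 26. Substituting:
10x² + 160x + 630 = 0  ⟹  x² + 16x + 63 = 0
x = −7 or x = −9, giving (−7, 5) and (−9, −1).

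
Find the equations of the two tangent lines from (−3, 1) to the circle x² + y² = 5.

2x + y = −5 and x − 2y = −5

Write the tangent as mx − y + (1 − m·(−3)) = 0 and set its distance from the centre to √5:
[m·(3) − (−1)]² = 5(m² + 1)
2m² + 3m − 2 = 0, so m = −2 or m = 1/2.
Through (−3, 1) these give 2x + y = −5 and x − 2y = −5.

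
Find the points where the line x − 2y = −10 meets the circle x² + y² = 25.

(−4, 3) and (0, 5)

Express y = (10 + x)/2 and substitute into the circle:
5x² + 20x = 0  ⟹  x² + 4x = 0
x = 0 or x = −4, giving (0, 5) and (−4, 3).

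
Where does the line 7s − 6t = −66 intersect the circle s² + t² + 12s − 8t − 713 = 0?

(−24, −17) and (12, 25)

Substitute t = (66 + 7s)/6:
85s² + 1020s − 24480 = 0  ⟹  s² + 12s − 288 = 0
s = 12 or s = −24, giving (12, 25) and (−24, −17).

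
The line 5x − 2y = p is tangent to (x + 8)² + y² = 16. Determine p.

p = −40 ± 4√29

The line touches the circle iff its distance from (−8, 0) is 4:
|5·(−8) − 2·0 − p| / √29 = 4
|p − (−40)| = 4√29.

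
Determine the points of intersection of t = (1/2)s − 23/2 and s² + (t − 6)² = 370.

Substitute t = (−23 + s)/2:
5s² − 70s − 255 = 0  ⟹  s² − 14s − 51 = 0
s = 17 or s = −3, giving (17, −3) and (−3, −13).

(−3, −13) and (17, −3)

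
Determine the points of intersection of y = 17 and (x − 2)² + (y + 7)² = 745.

(−11, 17) and (15, 17)

Substitute y = 17:
x² − 4x − 165 = 0
x = 15 or x = −11, giving (15, 17) and (−11, 17).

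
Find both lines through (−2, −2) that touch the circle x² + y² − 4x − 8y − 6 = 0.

5x + y = −12 and x − 5y = 8

Write the tangent as mx − y + (−2 − m·(−2)) = 0 and set its distance from the centre to √26:
[m·(4) − (6)]² = 26(m² + 1)
5m² + 24m − 5 = 0, so m = −5 or m = 1/5.
Through (−2, −2) these give 5x + y = −12 and x − 5y = 8.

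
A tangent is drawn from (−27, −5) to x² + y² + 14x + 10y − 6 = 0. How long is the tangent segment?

8√5

With centre O = (−7, −5), |OP|² = 400 and r² = 80.
Power of the point: PT² = |PO|² − r² = 320, so PT = 8√5.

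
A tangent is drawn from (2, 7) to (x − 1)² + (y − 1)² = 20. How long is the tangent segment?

√17

The centre is (1, 1) and r = 2√5. The square of the distance from P to the centre is 1 + 36 = 37.
By the tangent–radius right angle, tangent length = √(|PO|² − r²) = √17.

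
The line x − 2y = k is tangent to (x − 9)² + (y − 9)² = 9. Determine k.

Tangency holds when the distance from the centre (9, 9) to the line equals the radius 3:
|1·9 − 2·9 − k| / √5 = 3
|k − (−9)| = 3√5.

k = −9 ± 3√5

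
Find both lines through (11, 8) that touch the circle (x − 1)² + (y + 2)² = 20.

Let a tangent through (11, 8) have slope m. Its distance from (1, −2) must equal 2√5:
[m·(−10) − (−10)]² = 20(m² + 1)
2m² − 5m + 2 = 0, so m = 1/2 or m = 2.
Through (11, 8) these give x − 2y = −5 and 2x − y = 14.

x − 2y = −5 and 2x − y = 14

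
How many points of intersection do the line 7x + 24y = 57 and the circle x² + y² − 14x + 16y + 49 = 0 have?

1

Centre (7, −8), r² = 64. Distance² from centre to line = (−200)²/625 = 64.
Since d² = r², the line is tangent.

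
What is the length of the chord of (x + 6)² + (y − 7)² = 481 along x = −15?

The line gives x = −15. Substituting into the circle:
y² − 14y − 351 = 0
y = 27 or y = −13, giving (−15, 27) and (−15, −13).
|(−15, 27) − (−15, −13)| = √((0)² + (40)²) = 40.

40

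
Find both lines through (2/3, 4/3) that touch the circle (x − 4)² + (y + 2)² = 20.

Let a tangent through (2/3, 4/3) have slope m. Its distance from (4, −2) must equal 2√5:
[m·(10/3) − (−10/3)]² = 20(m² + 1)
2m² − 5m + 2 = 0, so m = 2 or m = 1/2.
Through (2/3, 4/3) these give 2x − y = 0 and x − 2y = −2.

2x − y = 0 and x − 2y = −2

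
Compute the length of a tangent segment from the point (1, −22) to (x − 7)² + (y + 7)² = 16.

7√5

With centre O = (7, −7), |OP|² = 261 and r² = 16.
The tangent meets the radius at right angles, so tangent² = |PO|² − r² = 261 − 16 = 245.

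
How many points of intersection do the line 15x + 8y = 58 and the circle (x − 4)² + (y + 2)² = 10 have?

Substituting the line into the circle gives 289x² − 2732x + 5860 = 0.
Discriminant = (−2732)² − 4·289·(5860) = 689664 > 0.
Two real roots: the line is a secant.

2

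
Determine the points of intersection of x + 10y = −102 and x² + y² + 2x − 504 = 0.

(−22, −8) and (18, −12)

Substitute y = (−102 − x)/10:
101x² + 404x − 39996 = 0  ⟹  x² + 4x − 396 = 0
x = 18 or x = −22, giving (18, −12) and (−22, −8).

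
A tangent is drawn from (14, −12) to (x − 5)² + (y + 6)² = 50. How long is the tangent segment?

√67

The centre is (5, −6) and r = 5√2. The square of the distance from P to the centre is 81 + 36 = 117.
By the tangent–radius right angle, tangent length = √(|PO|² − r²) = √67.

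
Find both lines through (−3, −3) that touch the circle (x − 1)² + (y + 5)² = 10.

x − 3y = 6 and 3x + y = −12

A line y − (−3) = m(x − (−3)) is tangent when its distance from (1, −5) is √10:
[m·(4) − (−2)]² = 10(m² + 1)
3m² + 8m − 3 = 0, so m = 1/3 or m = −3.
With m = 1/3: x − 3y = 6. With m = −3: 3x + y = −12.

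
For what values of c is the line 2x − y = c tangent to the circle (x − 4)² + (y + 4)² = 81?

c = 12 ± 9√5

Tangency holds when the distance from the centre (4, −4) to the line equals the radius 9:
|2·4 − 1·(−4) − c| / √5 = 9
|c − (12)| = 9√5.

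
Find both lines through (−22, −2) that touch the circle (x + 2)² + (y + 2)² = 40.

Let a tangent through (−22, −2) have slope m. Its distance from (−2, −2) must equal 2√10:
[m·(20) − (0)]² = 40(m² + 1)
9m² − 1 = 0, so m = −1/3 or m = 1/3.
Through (−22, −2) these give x + 3y = −28 and x − 3y = −16.

x + 3y = −28 and x − 3y = −16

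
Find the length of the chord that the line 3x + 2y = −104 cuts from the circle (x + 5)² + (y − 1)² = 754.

6√13

Centre (−5, 1), r² = 754. Perpendicular distance d from centre to line = |91| / √13 = 91/√13.
Half the chord is √(r² − d²) = √(117), so the full chord is 6√13.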